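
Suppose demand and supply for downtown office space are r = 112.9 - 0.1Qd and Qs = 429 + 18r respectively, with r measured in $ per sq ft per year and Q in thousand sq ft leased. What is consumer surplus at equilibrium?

Rewriting in direct form: Qd = 1129 - 10r.
At equilibrium Qd = Qs, so 1129 - 10r = 429 + 18r; collecting terms, 700 = 28r and r* = 25.
Substitute back: Q* = 1129 - 10(25) = 879.
Demand choke price (Qd = 0): r = 1129/10 = 112.9. Consumer surplus = ½ × (112.9 - 25) × 879 = 38632.05.

Consumer surplus = 38632.05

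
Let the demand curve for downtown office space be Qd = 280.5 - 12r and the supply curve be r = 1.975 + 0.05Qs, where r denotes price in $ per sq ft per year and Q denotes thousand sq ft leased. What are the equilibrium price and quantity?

Rewriting in direct form: Qs = -39.5 + 20r.
Equating demand and supply, 280.5 - 12r = -39.5 + 20r gives 32r = 320, so r* = 10.
Substitute back: Q* = 280.5 - 12(10) = 160.5.

r* = 10, Q* = 160.5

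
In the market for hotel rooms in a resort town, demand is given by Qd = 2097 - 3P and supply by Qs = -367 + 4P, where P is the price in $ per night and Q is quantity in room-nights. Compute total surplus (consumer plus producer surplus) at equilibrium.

Equating demand and supply, 2097 - 3P = -367 + 4P gives 7P = 2464, so P* = 352.
Plugging P* into demand: Q* = 2097 - 3(352) = 1041.
Demand choke price = 699; supply choke price = 91.75. CS = ½(699 - 352)(1041) = 180613.5; PS = ½(352 - 91.75)(1041) = 135460.125. Total surplus = 316073.625.

Total surplus = 316073.625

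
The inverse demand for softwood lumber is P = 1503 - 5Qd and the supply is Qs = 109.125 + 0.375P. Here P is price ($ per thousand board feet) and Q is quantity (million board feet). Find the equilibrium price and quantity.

Rewriting in direct form: Qd = 300.6 - 0.2P.
Equating demand and supply, 300.6 - 0.2P = 109.125 + 0.375P gives 0.575P = 191.475, so P* = 333.
Substitute back: Q* = 300.6 - 0.2(333) = 234.

P* = 333, Q* = 234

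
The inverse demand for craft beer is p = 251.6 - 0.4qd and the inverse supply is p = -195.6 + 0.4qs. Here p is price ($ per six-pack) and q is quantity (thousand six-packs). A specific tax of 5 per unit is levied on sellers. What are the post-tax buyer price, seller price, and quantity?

p_b = 30.5, p_s = 25.5, q = 552.75

Inverting to quantity form: qd = 629 - 2.5p and qs = 489 + 2.5p.
The tax drives a wedge p_b - p_s = 5. Substituting p_s = p_b - 5 into supply: qs = 476.5 + 2.5p_b.
Set qd = qs: 629 - 2.5p_b = 476.5 + 2.5p_b, so 152.5 = 5p_b and p_b = 30.5.
So p_s = 25.5 and the quantity traded is q = 629 - 2.5(30.5) = 552.75.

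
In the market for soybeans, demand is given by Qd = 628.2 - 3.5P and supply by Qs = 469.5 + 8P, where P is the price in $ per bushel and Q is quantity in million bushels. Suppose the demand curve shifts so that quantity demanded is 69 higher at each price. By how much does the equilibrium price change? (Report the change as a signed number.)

The market clears where 628.2 - 3.5P = 469.5 + 8P. Rearranging, 11.5P = 158.7, hence P* = 13.8.
Substitute back: Q* = 628.2 - 3.5(13.8) = 579.9.
After the shift, demand is Qd = 697.2 - 3.5P.
New equilibrium: 227.7 = 11.5P, so P = 19.8 and Q = 627.9.
ΔP = 19.8 - 13.8 = 6.

ΔP = 6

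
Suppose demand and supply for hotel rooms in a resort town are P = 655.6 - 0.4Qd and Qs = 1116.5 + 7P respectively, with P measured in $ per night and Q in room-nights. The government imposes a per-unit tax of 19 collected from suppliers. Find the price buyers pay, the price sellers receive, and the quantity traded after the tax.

Rewriting in direct form: Qd = 1639 - 2.5P.
The tax drives a wedge P_b - P_s = 19. Substituting P_s = P_b - 19 into supply: Qs = 983.5 + 7P_b.
Set Qd = Qs: 1639 - 2.5P_b = 983.5 + 7P_b, so 655.5 = 9.5P_b and P_b = 69.
Then P_s = 69 - 19 = 50 and Q = 1639 - 2.5(69) = 1466.5.

P_b = 69, P_s = 50, Q = 1466.5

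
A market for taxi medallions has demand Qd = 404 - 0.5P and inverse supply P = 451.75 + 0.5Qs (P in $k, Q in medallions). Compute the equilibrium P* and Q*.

Solving each curve for Q: Qs = -903.5 + 2P.
Set Qd = Qs: 404 - 0.5P = -903.5 + 2P, so 1307.5 = 2.5P and P* = 523.
Plugging P* into demand: Q* = 404 - 0.5(523) = 142.5.

P* = 523, Q* = 142.5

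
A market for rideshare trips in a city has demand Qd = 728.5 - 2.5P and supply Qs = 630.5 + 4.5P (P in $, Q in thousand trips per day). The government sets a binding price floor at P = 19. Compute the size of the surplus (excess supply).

Surplus = 35

At P = 19: Qd = 681 and Qs = 716.
Surplus = Qs - Qd = 716 - 681 = 35.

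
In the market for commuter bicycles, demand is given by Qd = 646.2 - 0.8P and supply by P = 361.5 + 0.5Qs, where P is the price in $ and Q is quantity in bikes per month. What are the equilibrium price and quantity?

In direct form, Qs = -723 + 2P.
Equating demand and supply, 646.2 - 0.8P = -723 + 2P gives 2.8P = 1369.2, so P* = 489.
Then Q* = 646.2 - 0.8(489) = 255.

P* = 489, Q* = 255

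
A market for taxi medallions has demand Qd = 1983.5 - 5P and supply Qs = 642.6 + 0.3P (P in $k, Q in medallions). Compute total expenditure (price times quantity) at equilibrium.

Total expenditure = 181780.5

At equilibrium Qd = Qs, so 1983.5 - 5P = 642.6 + 0.3P; collecting terms, 1340.9 = 5.3P and P* = 253.
Substitute back: Q* = 1983.5 - 5(253) = 718.5.
Total expenditure = P* × Q* = 253 × 718.5 = 181780.5.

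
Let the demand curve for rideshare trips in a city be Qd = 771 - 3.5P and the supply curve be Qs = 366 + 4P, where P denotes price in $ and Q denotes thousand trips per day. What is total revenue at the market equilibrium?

Equating demand and supply, 771 - 3.5P = 366 + 4P gives 7.5P = 405, so P* = 54.
Then Q* = 771 - 3.5(54) = 582.
Total revenue = P* × Q* = 54 × 582 = 31428.

Total revenue = 31428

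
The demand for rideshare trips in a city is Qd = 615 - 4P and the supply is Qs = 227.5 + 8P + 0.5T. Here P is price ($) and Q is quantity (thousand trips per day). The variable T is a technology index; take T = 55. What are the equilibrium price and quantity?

With T = 55, supply is Qs = 255 + 8P.
Equating demand and supply, 615 - 4P = 255 + 8P gives 12P = 360, so P* = 30.
Plugging P* into demand: Q* = 615 - 4(30) = 495.

P* = 30, Q* = 495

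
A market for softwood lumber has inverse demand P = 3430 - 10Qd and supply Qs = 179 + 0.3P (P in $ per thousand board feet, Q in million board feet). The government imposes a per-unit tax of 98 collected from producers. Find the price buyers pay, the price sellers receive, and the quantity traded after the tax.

P_b = 483.5, P_s = 385.5, Q = 294.65

In direct form, Qd = 343 - 0.1P.
With a tax of 98 on producers, they supply based on the net price P_s = P_b - 98, so Qs = 149.6 + 0.3P_b.
Market clearing requires 343 - 0.1P_b = 149.6 + 0.3P_b; hence 193.4 = 0.4P_b and P_b = 483.5.
So P_s = 385.5 and the quantity traded is Q = 343 - 0.1(483.5) = 294.65.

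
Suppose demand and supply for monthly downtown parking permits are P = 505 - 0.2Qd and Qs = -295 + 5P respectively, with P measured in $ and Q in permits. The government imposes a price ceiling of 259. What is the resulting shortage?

Shortage = 230

Solving each curve for Q: Qd = 2525 - 5P.
At P = 259: Qd = 1230 and Qs = 1000.
Shortage = Qd - Qs = 1230 - 1000 = 230.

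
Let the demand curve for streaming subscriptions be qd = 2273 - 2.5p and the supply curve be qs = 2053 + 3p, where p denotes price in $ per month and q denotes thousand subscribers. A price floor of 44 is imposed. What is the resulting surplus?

Evaluating both curves at the floor price 44 gives qd = 2163, qs = 2185.
Surplus = qs - qd = 2185 - 2163 = 22.

Surplus = 22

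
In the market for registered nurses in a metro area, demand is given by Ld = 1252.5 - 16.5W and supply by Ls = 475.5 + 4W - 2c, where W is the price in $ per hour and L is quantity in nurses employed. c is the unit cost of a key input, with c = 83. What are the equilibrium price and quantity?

W* = 46, L* = 493.5

With c = 83, supply is Ls = 309.5 + 4W.
Set Ld = Ls: 1252.5 - 16.5W = 309.5 + 4W, so 943 = 20.5W and W* = 46.
Then L* = 1252.5 - 16.5(46) = 493.5.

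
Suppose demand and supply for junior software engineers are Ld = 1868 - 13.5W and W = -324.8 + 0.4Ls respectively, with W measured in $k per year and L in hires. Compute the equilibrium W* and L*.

Inverting to quantity form: Ls = 812 + 2.5W.
Equating demand and supply, 1868 - 13.5W = 812 + 2.5W gives 16W = 1056, so W* = 66.
Plugging W* into demand: L* = 1868 - 13.5(66) = 977.

W* = 66, L* = 977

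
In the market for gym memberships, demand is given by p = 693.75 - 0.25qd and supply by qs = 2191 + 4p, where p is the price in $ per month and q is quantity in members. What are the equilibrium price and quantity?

p* = 73, q* = 2483

Inverting to quantity form: qd = 2775 - 4p.
Equating demand and supply, 2775 - 4p = 2191 + 4p gives 8p = 584, so p* = 73.
Plugging p* into demand: q* = 2775 - 4(73) = 2483.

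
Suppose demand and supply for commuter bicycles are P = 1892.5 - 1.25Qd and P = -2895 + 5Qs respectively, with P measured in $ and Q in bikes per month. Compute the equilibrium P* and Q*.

Rewriting in direct form: Qd = 1514 - 0.8P and Qs = 579 + 0.2P.
The market clears where 1514 - 0.8P = 579 + 0.2P. Rearranging, P = 935, hence P* = 935.
Substitute back: Q* = 1514 - 0.8(935) = 766.

P* = 935, Q* = 766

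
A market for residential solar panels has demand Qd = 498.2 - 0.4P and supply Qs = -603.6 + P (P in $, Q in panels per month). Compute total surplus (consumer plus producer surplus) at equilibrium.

Total surplus = 58862.23

Set Qd = Qs: 498.2 - 0.4P = -603.6 + P, so 1101.8 = 1.4P and P* = 787.
Substitute back: Q* = 498.2 - 0.4(787) = 183.4.
Demand choke price = 1245.5; supply choke price = 603.6. CS = ½(1245.5 - 787)(183.4) = 42044.45; PS = ½(787 - 603.6)(183.4) = 16817.78. Total surplus = 58862.23.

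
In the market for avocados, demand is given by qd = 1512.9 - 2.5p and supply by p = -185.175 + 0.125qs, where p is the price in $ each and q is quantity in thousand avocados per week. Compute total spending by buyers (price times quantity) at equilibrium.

Total spending by buyers = 4516.2

Solving each curve for q: qs = 1481.4 + 8p.
At equilibrium qd = qs, so 1512.9 - 2.5p = 1481.4 + 8p; collecting terms, 31.5 = 10.5p and p* = 3.
Then q* = 1512.9 - 2.5(3) = 1505.4.
Total spending by buyers = p* × q* = 3 × 1505.4 = 4516.2.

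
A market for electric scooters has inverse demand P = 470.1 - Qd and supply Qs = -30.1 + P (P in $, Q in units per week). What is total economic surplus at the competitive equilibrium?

Inverting to quantity form: Qd = 470.1 - P.
Equating demand and supply, 470.1 - P = -30.1 + P gives 2P = 500.2, so P* = 250.1.
Plugging P* into demand: Q* = 470.1 - 250.1 = 220.
Demand choke price = 470.1; supply choke price = 30.1. CS = ½(470.1 - 250.1)(220) = 24200; PS = ½(250.1 - 30.1)(220) = 24200. Total surplus = 48400.

Total surplus = 48400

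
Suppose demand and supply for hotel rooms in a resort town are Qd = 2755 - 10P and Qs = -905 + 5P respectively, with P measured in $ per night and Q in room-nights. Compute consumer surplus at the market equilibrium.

Consumer surplus = 4961.25

Set Qd = Qs: 2755 - 10P = -905 + 5P, so 3660 = 15P and P* = 244.
Substitute back: Q* = 2755 - 10(244) = 315.
Demand choke price (Qd = 0): P = 2755/10 = 275.5. Consumer surplus = ½ × (275.5 - 244) × 315 = 4961.25.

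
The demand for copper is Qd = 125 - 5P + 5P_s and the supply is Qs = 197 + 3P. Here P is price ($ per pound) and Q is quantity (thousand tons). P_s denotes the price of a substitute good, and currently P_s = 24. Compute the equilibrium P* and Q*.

P* = 6, Q* = 215

With P_s = 24, demand is Qd = 245 - 5P.
Set Qd = Qs: 245 - 5P = 197 + 3P, so 48 = 8P and P* = 6.
Plugging P* into demand: Q* = 245 - 5(6) = 215.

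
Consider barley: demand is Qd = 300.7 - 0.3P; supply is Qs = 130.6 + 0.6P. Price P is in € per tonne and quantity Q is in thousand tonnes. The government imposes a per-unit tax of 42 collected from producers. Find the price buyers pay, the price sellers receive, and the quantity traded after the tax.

P_b = 217, P_s = 175, Q = 235.6

Producers keep P_s = P_b - 42 per unit, so supply in terms of the buyer price is Qs = 105.4 + 0.6P_b.
Market clearing requires 300.7 - 0.3P_b = 105.4 + 0.6P_b; hence 195.3 = 0.9P_b and P_b = 217.
So P_s = 175 and the quantity traded is Q = 300.7 - 0.3(217) = 235.6.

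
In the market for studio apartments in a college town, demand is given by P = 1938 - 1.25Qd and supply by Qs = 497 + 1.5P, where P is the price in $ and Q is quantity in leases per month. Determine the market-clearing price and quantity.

Inverting to quantity form: Qd = 1550.4 - 0.8P.
Equating demand and supply, 1550.4 - 0.8P = 497 + 1.5P gives 2.3P = 1053.4, so P* = 458.
Substitute back: Q* = 1550.4 - 0.8(458) = 1184.

P* = 458, Q* = 1184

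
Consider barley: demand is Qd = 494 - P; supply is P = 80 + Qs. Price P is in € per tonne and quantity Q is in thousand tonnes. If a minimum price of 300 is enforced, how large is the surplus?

Surplus = 26

Solving each curve for Q: Qs = -80 + P.
With P fixed at 300, quantity demanded is 194 and quantity supplied is 220.
Surplus = Qs - Qd = 220 - 194 = 26.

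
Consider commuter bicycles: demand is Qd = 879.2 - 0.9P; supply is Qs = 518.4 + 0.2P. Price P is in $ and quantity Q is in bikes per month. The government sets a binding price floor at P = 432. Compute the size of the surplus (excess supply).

Surplus = 114.4

With P fixed at 432, quantity demanded is 490.4 and quantity supplied is 604.8.
Surplus = Qs - Qd = 604.8 - 490.4 = 114.4.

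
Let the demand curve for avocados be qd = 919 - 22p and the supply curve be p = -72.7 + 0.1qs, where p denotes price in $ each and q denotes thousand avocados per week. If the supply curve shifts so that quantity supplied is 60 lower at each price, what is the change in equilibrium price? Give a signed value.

In direct form, qs = 727 + 10p.
Equating demand and supply, 919 - 22p = 727 + 10p gives 32p = 192, so p* = 6.
From the demand curve, q* = 919 - 22(6) = 787.
After the shift, supply is qs = 667 + 10p.
Re-solving, 32p = 252 gives p = 7.875 and q = 745.75.
Δp = 7.875 - 6 = 1.875.

Δp = 1.875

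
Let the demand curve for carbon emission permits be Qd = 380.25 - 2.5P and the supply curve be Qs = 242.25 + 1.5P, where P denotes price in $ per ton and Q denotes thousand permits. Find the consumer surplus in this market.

Set Qd = Qs: 380.25 - 2.5P = 242.25 + 1.5P, so 138 = 4P and P* = 34.5.
Substitute back: Q* = 380.25 - 2.5(34.5) = 294.
Demand choke price (Qd = 0): P = 380.25/2.5 = 152.1. Consumer surplus = ½ × (152.1 - 34.5) × 294 = 17287.2.

Consumer surplus = 17287.2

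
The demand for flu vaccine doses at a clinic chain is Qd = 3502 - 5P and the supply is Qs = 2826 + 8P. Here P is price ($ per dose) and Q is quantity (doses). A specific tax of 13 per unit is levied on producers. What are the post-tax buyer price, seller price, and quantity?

Producers keep P_s = P_b - 13 per unit, so supply in terms of the buyer price is Qs = 2722 + 8P_b.
Set Qd = Qs: 3502 - 5P_b = 2722 + 8P_b, so 780 = 13P_b and P_b = 60.
Then P_s = 60 - 13 = 47 and Q = 3502 - 5(60) = 3202.

P_b = 60, P_s = 47, Q = 3202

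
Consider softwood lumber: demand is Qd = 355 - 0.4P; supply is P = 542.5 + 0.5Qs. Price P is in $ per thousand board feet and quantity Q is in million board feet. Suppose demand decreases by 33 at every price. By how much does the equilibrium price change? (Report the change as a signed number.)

ΔP = -13.75

Rewriting in direct form: Qs = -1085 + 2P.
Equating demand and supply, 355 - 0.4P = -1085 + 2P gives 2.4P = 1440, so P* = 600.
From the demand curve, Q* = 355 - 0.4(600) = 115.
After the shift, demand is Qd = 322 - 0.4P.
New equilibrium: 1407 = 2.4P, so P = 586.25 and Q = 87.5.
ΔP = 586.25 - 600 = -13.75.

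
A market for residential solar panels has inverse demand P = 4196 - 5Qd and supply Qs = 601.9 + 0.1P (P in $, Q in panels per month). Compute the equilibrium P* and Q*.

P* = 791, Q* = 681

Rewriting in direct form: Qd = 839.2 - 0.2P.
Set Qd = Qs: 839.2 - 0.2P = 601.9 + 0.1P, so 237.3 = 0.3P and P* = 791.
From the demand curve, Q* = 839.2 - 0.2(791) = 681.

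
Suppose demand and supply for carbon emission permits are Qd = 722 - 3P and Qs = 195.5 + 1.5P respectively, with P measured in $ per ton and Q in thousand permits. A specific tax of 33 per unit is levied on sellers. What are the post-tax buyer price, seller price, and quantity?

With a tax of 33 on sellers, they supply based on the net price P_s = P_b - 33, so Qs = 146 + 1.5P_b.
Market clearing requires 722 - 3P_b = 146 + 1.5P_b; hence 576 = 4.5P_b and P_b = 128.
So P_s = 95 and the quantity traded is Q = 722 - 3(128) = 338.

P_b = 128, P_s = 95, Q = 338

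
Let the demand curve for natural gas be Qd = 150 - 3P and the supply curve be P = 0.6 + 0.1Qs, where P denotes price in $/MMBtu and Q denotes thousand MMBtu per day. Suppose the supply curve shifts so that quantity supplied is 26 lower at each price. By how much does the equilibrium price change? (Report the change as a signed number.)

Solving each curve for Q: Qs = -6 + 10P.
Set Qd = Qs: 150 - 3P = -6 + 10P, so 156 = 13P and P* = 12.
Plugging P* into demand: Q* = 150 - 3(12) = 114.
After the shift, supply is Qs = -32 + 10P.
The new intersection has 182 = 13P, i.e. P = 14, Q = 108.
ΔP = 14 - 12 = 2.

ΔP = 2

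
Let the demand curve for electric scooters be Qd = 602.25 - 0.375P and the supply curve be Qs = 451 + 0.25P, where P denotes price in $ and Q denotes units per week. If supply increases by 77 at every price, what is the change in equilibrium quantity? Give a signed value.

Equating demand and supply, 602.25 - 0.375P = 451 + 0.25P gives 0.625P = 151.25, so P* = 242.
Plugging P* into demand: Q* = 602.25 - 0.375(242) = 511.5.
After the shift, supply is Qs = 528 + 0.25P.
New equilibrium: 74.25 = 0.625P, so P = 118.8 and Q = 557.7.
ΔQ = 557.7 - 511.5 = 46.2.

ΔQ = 46.2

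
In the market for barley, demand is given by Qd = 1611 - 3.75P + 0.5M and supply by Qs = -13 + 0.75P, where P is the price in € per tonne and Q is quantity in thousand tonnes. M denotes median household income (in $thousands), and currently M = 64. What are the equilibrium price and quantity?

P* = 368, Q* = 263

With M = 64, demand is Qd = 1643 - 3.75P.
Set Qd = Qs: 1643 - 3.75P = -13 + 0.75P, so 1656 = 4.5P and P* = 368.
Plugging P* into demand: Q* = 1643 - 3.75(368) = 263.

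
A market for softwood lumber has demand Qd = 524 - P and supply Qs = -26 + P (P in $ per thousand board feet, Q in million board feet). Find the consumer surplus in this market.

Consumer surplus = 31000.5

The market clears where 524 - P = -26 + P. Rearranging, 2P = 550, hence P* = 275.
Substitute back: Q* = 524 - 275 = 249.
Demand choke price (Qd = 0): P = 524. Consumer surplus = ½ × (524 - 275) × 249 = 31000.5.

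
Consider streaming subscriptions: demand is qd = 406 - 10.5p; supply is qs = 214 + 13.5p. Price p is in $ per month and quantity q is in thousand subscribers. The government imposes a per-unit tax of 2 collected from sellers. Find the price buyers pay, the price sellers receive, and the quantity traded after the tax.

p_b = 9.125, p_s = 7.125, q = 310.1875

With a tax of 2 on sellers, they supply based on the net price p_s = p_b - 2, so qs = 187 + 13.5p_b.
Market clearing requires 406 - 10.5p_b = 187 + 13.5p_b; hence 219 = 24p_b and p_b = 9.125.
So p_s = 7.125 and the quantity traded is q = 406 - 10.5(9.125) = 310.1875.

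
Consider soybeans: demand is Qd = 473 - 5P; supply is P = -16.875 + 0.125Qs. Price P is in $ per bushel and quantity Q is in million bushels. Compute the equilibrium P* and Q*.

Rewriting in direct form: Qs = 135 + 8P.
Equating demand and supply, 473 - 5P = 135 + 8P gives 13P = 338, so P* = 26.
From the demand curve, Q* = 473 - 5(26) = 343.

P* = 26, Q* = 343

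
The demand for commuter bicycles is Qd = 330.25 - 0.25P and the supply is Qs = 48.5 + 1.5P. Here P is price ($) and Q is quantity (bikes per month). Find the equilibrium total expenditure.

Total expenditure = 46690

Set Qd = Qs: 330.25 - 0.25P = 48.5 + 1.5P, so 281.75 = 1.75P and P* = 161.
Plugging P* into demand: Q* = 330.25 - 0.25(161) = 290.
Total expenditure = P* × Q* = 161 × 290 = 46690.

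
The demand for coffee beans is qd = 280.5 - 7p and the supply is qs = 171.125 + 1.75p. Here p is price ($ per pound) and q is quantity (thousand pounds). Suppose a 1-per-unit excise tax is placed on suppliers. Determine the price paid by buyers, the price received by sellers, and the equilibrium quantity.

p_b = 12.7, p_s = 11.7, q = 191.6

The tax drives a wedge p_b - p_s = 1. Substituting p_s = p_b - 1 into supply: qs = 169.375 + 1.75p_b.
Equate demand and the shifted supply: 280.5 - 7p_b = 169.375 + 1.75p_b, giving 8.75p_b = 111.125, so p_b = 12.7.
So p_s = 11.7 and the quantity traded is q = 280.5 - 7(12.7) = 191.6.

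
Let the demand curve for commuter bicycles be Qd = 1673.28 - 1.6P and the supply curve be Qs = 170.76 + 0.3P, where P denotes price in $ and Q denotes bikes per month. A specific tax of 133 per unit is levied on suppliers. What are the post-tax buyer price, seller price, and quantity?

The tax drives a wedge P_b - P_s = 133. Substituting P_s = P_b - 133 into supply: Qs = 130.86 + 0.3P_b.
Equate demand and the shifted supply: 1673.28 - 1.6P_b = 130.86 + 0.3P_b, giving 1.9P_b = 1542.42, so P_b = 811.8.
So P_s = 678.8 and the quantity traded is Q = 1673.28 - 1.6(811.8) = 374.4.

P_b = 811.8, P_s = 678.8, Q = 374.4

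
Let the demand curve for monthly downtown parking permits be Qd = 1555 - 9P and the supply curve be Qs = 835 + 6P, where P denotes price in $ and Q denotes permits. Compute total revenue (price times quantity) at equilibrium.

Equating demand and supply, 1555 - 9P = 835 + 6P gives 15P = 720, so P* = 48.
Then Q* = 1555 - 9(48) = 1123.
Total revenue = P* × Q* = 48 × 1123 = 53904.

Total revenue = 53904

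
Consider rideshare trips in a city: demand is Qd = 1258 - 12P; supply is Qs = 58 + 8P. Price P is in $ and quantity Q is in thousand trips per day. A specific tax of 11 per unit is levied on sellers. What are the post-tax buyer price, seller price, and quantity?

P_b = 64.4, P_s = 53.4, Q = 485.2

With a tax of 11 on sellers, they supply based on the net price P_s = P_b - 11, so Qs = -30 + 8P_b.
Equate demand and the shifted supply: 1258 - 12P_b = -30 + 8P_b, giving 20P_b = 1288, so P_b = 64.4.
Then P_s = 64.4 - 11 = 53.4 and Q = 1258 - 12(64.4) = 485.2.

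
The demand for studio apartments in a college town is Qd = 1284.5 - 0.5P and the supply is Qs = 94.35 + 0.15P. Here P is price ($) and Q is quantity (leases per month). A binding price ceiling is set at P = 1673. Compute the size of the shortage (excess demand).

At P = 1673: Qd = 448 and Qs = 345.3.
Shortage = Qd - Qs = 448 - 345.3 = 102.7.

Shortage = 102.7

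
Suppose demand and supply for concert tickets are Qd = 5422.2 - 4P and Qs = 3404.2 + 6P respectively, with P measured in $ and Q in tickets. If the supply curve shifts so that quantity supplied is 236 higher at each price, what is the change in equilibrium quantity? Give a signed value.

ΔQ = 94.4

Set Qd = Qs: 5422.2 - 4P = 3404.2 + 6P, so 2018 = 10P and P* = 201.8.
From the demand curve, Q* = 5422.2 - 4(201.8) = 4615.
After the shift, supply is Qs = 3640.2 + 6P.
New equilibrium: 1782 = 10P, so P = 178.2 and Q = 4709.4.
ΔQ = 4709.4 - 4615 = 94.4.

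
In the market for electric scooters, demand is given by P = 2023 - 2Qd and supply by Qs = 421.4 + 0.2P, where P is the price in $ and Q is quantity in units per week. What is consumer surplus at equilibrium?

Consumer surplus = 348100

Rewriting in direct form: Qd = 1011.5 - 0.5P.
The market clears where 1011.5 - 0.5P = 421.4 + 0.2P. Rearranging, 0.7P = 590.1, hence P* = 843.
Plugging P* into demand: Q* = 1011.5 - 0.5(843) = 590.
Demand choke price (Qd = 0): P = 1011.5/0.5 = 2023. Consumer surplus = ½ × (2023 - 843) × 590 = 348100.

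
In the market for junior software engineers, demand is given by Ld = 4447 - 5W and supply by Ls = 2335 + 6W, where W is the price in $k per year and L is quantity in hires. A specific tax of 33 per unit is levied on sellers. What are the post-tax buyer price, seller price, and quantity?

W_b = 210, W_s = 177, L = 3397

The tax drives a wedge W_b - W_s = 33. Substituting W_s = W_b - 33 into supply: Ls = 2137 + 6W_b.
Set Ld = Ls: 4447 - 5W_b = 2137 + 6W_b, so 2310 = 11W_b and W_b = 210.
So W_s = 177 and the quantity traded is L = 4447 - 5(210) = 3397.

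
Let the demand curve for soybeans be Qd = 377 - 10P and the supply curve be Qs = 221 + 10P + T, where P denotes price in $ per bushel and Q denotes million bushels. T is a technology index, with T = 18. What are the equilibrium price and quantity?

P* = 6.9, Q* = 308

With T = 18, supply is Qs = 239 + 10P.
Equating demand and supply, 377 - 10P = 239 + 10P gives 20P = 138, so P* = 6.9.
Plugging P* into demand: Q* = 377 - 10(6.9) = 308.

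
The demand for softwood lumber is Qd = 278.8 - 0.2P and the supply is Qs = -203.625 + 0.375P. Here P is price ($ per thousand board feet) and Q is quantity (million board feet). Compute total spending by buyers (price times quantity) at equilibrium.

Total spending by buyers = 93129

Equating demand and supply, 278.8 - 0.2P = -203.625 + 0.375P gives 0.575P = 482.425, so P* = 839.
Then Q* = 278.8 - 0.2(839) = 111.
Total spending by buyers = P* × Q* = 839 × 111 = 93129.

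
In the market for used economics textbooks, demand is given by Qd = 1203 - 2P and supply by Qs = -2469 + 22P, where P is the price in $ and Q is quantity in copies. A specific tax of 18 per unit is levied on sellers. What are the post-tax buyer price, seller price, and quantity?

P_b = 169.5, P_s = 151.5, Q = 864

Sellers keep P_s = P_b - 18 per unit, so supply in terms of the buyer price is Qs = -2865 + 22P_b.
Set Qd = Qs: 1203 - 2P_b = -2865 + 22P_b, so 4068 = 24P_b and P_b = 169.5.
So P_s = 151.5 and the quantity traded is Q = 1203 - 2(169.5) = 864.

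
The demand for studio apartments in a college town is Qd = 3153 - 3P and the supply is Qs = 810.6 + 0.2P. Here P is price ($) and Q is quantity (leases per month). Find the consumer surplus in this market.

Equating demand and supply, 3153 - 3P = 810.6 + 0.2P gives 3.2P = 2342.4, so P* = 732.
From the demand curve, Q* = 3153 - 3(732) = 957.
Demand choke price (Qd = 0): P = 3153/3 = 1051. Consumer surplus = ½ × (1051 - 732) × 957 = 152641.5.

Consumer surplus = 152641.5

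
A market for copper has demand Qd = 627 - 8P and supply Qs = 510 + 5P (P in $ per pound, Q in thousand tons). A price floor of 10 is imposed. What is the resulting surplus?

Surplus = 13

With P fixed at 10, quantity demanded is 547 and quantity supplied is 560.
Surplus = Qs - Qd = 560 - 547 = 13.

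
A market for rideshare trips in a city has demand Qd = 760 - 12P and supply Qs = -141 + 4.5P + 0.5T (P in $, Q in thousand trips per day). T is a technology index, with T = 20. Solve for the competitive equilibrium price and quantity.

With T = 20, supply is Qs = -131 + 4.5P.
The market clears where 760 - 12P = -131 + 4.5P. Rearranging, 16.5P = 891, hence P* = 54.
Substitute back: Q* = 760 - 12(54) = 112.

P* = 54, Q* = 112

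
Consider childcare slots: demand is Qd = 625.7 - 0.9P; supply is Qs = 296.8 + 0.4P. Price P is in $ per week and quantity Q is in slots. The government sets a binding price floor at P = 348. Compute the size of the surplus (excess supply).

Surplus = 123.5

At P = 348: Qd = 312.5 and Qs = 436.
Surplus = Qs - Qd = 436 - 312.5 = 123.5.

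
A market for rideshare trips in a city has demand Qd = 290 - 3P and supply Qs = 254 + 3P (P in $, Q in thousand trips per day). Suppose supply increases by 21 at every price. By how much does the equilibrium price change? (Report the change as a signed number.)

At equilibrium Qd = Qs, so 290 - 3P = 254 + 3P; collecting terms, 36 = 6P and P* = 6.
Plugging P* into demand: Q* = 290 - 3(6) = 272.
After the shift, supply is Qs = 275 + 3P.
New equilibrium: 15 = 6P, so P = 2.5 and Q = 282.5.
ΔP = 2.5 - 6 = -3.5.

ΔP = -3.5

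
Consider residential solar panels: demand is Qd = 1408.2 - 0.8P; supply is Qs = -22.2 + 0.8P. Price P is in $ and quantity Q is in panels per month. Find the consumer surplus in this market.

At equilibrium Qd = Qs, so 1408.2 - 0.8P = -22.2 + 0.8P; collecting terms, 1430.4 = 1.6P and P* = 894.
Then Q* = 1408.2 - 0.8(894) = 693.
Demand choke price (Qd = 0): P = 1408.2/0.8 = 1760.25. Consumer surplus = ½ × (1760.25 - 894) × 693 = 300155.625.

Consumer surplus = 300155.625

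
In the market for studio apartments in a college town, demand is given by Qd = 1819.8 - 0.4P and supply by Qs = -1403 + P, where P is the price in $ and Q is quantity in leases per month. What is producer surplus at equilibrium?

Producer surplus = 404100.5

The market clears where 1819.8 - 0.4P = -1403 + P. Rearranging, 1.4P = 3222.8, hence P* = 2302.
Plugging P* into demand: Q* = 1819.8 - 0.4(2302) = 899.
Supply choke price (Qs = 0): P = 1403. Producer surplus = ½ × (2302 - 1403) × 899 = 404100.5.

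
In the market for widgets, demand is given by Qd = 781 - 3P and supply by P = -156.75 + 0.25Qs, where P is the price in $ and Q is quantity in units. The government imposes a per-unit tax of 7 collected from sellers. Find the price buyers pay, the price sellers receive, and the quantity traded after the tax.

In direct form, Qs = 627 + 4P.
With a tax of 7 on sellers, they supply based on the net price P_s = P_b - 7, so Qs = 599 + 4P_b.
Equate demand and the shifted supply: 781 - 3P_b = 599 + 4P_b, giving 7P_b = 182, so P_b = 26.
So P_s = 19 and the quantity traded is Q = 781 - 3(26) = 703.

P_b = 26, P_s = 19, Q = 703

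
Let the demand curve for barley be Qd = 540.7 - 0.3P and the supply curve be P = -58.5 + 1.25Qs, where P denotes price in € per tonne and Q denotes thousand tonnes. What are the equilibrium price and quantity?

Inverting to quantity form: Qs = 46.8 + 0.8P.
Set Qd = Qs: 540.7 - 0.3P = 46.8 + 0.8P, so 493.9 = 1.1P and P* = 449.
Then Q* = 540.7 - 0.3(449) = 406.

P* = 449, Q* = 406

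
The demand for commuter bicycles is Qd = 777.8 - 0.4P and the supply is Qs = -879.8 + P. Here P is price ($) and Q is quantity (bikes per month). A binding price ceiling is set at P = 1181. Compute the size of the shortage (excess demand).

Evaluating both curves at the ceiling price 1181 gives Qd = 305.4, Qs = 301.2.
Shortage = Qd - Qs = 305.4 - 301.2 = 4.2.

Shortage = 4.2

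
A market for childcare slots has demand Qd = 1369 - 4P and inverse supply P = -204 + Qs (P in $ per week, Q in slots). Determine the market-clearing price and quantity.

In direct form, Qs = 204 + P.
Set Qd = Qs: 1369 - 4P = 204 + P, so 1165 = 5P and P* = 233.
Substitute back: Q* = 1369 - 4(233) = 437.

P* = 233, Q* = 437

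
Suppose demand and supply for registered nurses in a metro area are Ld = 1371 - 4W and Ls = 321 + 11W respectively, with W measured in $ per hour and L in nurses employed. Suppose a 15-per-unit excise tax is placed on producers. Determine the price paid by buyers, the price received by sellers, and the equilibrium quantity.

The tax drives a wedge W_b - W_s = 15. Substituting W_s = W_b - 15 into supply: Ls = 156 + 11W_b.
Equate demand and the shifted supply: 1371 - 4W_b = 156 + 11W_b, giving 15W_b = 1215, so W_b = 81.
Then W_s = 81 - 15 = 66 and L = 1371 - 4(81) = 1047.

W_b = 81, W_s = 66, L = 1047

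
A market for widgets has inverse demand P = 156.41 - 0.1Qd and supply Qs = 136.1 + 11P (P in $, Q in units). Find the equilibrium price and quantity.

P* = 68, Q* = 884.1

Rewriting in direct form: Qd = 1564.1 - 10P.
The market clears where 1564.1 - 10P = 136.1 + 11P. Rearranging, 21P = 1428, hence P* = 68.
Plugging P* into demand: Q* = 1564.1 - 10(68) = 884.1.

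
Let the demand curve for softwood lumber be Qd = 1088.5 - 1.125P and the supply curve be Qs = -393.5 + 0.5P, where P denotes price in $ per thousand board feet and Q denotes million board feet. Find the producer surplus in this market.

Producer surplus = 3906.25

At equilibrium Qd = Qs, so 1088.5 - 1.125P = -393.5 + 0.5P; collecting terms, 1482 = 1.625P and P* = 912.
From the demand curve, Q* = 1088.5 - 1.125(912) = 62.5.
Supply choke price (Qs = 0): P = 787. Producer surplus = ½ × (912 - 787) × 62.5 = 3906.25.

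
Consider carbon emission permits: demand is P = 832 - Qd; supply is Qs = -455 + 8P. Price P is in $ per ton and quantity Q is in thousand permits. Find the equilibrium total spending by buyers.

Total spending by buyers = 98527

In direct form, Qd = 832 - P.
Set Qd = Qs: 832 - P = -455 + 8P, so 1287 = 9P and P* = 143.
Substitute back: Q* = 832 - 143 = 689.
Total spending by buyers = P* × Q* = 143 × 689 = 98527.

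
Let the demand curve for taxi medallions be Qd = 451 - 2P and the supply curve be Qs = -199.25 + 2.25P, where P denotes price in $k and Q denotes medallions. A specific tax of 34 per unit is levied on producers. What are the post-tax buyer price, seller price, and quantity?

Producers keep P_s = P_b - 34 per unit, so supply in terms of the buyer price is Qs = -275.75 + 2.25P_b.
Set Qd = Qs: 451 - 2P_b = -275.75 + 2.25P_b, so 726.75 = 4.25P_b and P_b = 171.
So P_s = 137 and the quantity traded is Q = 451 - 2(171) = 109.

P_b = 171, P_s = 137, Q = 109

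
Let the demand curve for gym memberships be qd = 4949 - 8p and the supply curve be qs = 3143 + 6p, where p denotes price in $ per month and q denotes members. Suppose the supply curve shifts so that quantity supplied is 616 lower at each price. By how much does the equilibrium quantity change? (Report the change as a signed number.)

Δq = -352

The market clears where 4949 - 8p = 3143 + 6p. Rearranging, 14p = 1806, hence p* = 129.
From the demand curve, q* = 4949 - 8(129) = 3917.
After the shift, supply is qs = 2527 + 6p.
The new intersection has 2422 = 14p, i.e. p = 173, q = 3565.
Δq = 3565 - 3917 = -352.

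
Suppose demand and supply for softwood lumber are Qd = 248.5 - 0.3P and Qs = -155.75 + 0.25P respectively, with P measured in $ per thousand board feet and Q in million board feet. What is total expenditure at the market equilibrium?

Set Qd = Qs: 248.5 - 0.3P = -155.75 + 0.25P, so 404.25 = 0.55P and P* = 735.
Substitute back: Q* = 248.5 - 0.3(735) = 28.
Total expenditure = P* × Q* = 735 × 28 = 20580.

Total expenditure = 20580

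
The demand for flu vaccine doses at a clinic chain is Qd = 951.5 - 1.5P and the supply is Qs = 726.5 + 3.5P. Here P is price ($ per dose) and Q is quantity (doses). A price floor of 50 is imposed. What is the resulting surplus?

Evaluating both curves at the floor price 50 gives Qd = 876.5, Qs = 901.5.
Surplus = Qs - Qd = 901.5 - 876.5 = 25.

Surplus = 25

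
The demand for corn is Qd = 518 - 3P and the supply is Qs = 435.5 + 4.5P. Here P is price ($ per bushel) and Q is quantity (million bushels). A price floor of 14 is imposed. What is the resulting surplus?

Surplus = 22.5

With P fixed at 14, quantity demanded is 476 and quantity supplied is 498.5.
Surplus = Qs - Qd = 498.5 - 476 = 22.5.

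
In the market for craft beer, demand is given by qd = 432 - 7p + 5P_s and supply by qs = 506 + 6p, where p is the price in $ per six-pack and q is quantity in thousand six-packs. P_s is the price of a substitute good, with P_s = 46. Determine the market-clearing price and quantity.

With P_s = 46, demand is qd = 662 - 7p.
At equilibrium qd = qs, so 662 - 7p = 506 + 6p; collecting terms, 156 = 13p and p* = 12.
From the demand curve, q* = 662 - 7(12) = 578.

p* = 12, q* = 578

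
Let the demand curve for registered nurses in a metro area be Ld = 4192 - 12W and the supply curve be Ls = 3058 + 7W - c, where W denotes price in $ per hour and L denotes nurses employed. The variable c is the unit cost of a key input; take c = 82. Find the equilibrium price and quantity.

With c = 82, supply is Ls = 2976 + 7W.
Set Ld = Ls: 4192 - 12W = 2976 + 7W, so 1216 = 19W and W* = 64.
Then L* = 4192 - 12(64) = 3424.

W* = 64, L* = 3424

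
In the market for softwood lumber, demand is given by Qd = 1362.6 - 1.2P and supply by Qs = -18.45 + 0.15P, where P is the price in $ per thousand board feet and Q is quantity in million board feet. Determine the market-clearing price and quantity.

The market clears where 1362.6 - 1.2P = -18.45 + 0.15P. Rearranging, 1.35P = 1381.05, hence P* = 1023.
Substitute back: Q* = 1362.6 - 1.2(1023) = 135.

P* = 1023, Q* = 135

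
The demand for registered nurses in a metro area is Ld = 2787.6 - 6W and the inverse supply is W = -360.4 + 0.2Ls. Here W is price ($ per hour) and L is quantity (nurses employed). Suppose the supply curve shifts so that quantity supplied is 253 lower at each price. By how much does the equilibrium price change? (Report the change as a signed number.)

ΔW = 23

In direct form, Ls = 1802 + 5W.
At equilibrium Ld = Ls, so 2787.6 - 6W = 1802 + 5W; collecting terms, 985.6 = 11W and W* = 89.6.
From the demand curve, L* = 2787.6 - 6(89.6) = 2250.
After the shift, supply is Ls = 1549 + 5W.
New equilibrium: 1238.6 = 11W, so W = 112.6 and L = 2112.
ΔW = 112.6 - 89.6 = 23.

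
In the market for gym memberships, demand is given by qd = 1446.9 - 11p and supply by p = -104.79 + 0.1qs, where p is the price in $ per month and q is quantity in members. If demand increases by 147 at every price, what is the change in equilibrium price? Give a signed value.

Inverting to quantity form: qs = 1047.9 + 10p.
At equilibrium qd = qs, so 1446.9 - 11p = 1047.9 + 10p; collecting terms, 399 = 21p and p* = 19.
From the demand curve, q* = 1446.9 - 11(19) = 1237.9.
After the shift, demand is qd = 1593.9 - 11p.
The new intersection has 546 = 21p, i.e. p = 26, q = 1307.9.
Δp = 26 - 19 = 7.

Δp = 7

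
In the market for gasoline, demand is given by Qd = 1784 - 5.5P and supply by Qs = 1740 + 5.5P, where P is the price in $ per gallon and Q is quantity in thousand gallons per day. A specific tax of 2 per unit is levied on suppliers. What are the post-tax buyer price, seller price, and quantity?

The tax drives a wedge P_b - P_s = 2. Substituting P_s = P_b - 2 into supply: Qs = 1729 + 5.5P_b.
Set Qd = Qs: 1784 - 5.5P_b = 1729 + 5.5P_b, so 55 = 11P_b and P_b = 5.
So P_s = 3 and the quantity traded is Q = 1784 - 5.5(5) = 1756.5.

P_b = 5, P_s = 3, Q = 1756.5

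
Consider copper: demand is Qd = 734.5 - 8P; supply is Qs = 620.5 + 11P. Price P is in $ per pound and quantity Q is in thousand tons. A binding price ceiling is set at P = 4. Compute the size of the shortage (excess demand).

Shortage = 38

With P fixed at 4, quantity demanded is 702.5 and quantity supplied is 664.5.
Shortage = Qd - Qs = 702.5 - 664.5 = 38.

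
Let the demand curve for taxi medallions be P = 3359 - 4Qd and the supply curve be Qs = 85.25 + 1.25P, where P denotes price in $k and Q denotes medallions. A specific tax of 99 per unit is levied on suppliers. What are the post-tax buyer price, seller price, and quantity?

In direct form, Qd = 839.75 - 0.25P.
Suppliers keep P_s = P_b - 99 per unit, so supply in terms of the buyer price is Qs = -38.5 + 1.25P_b.
Set Qd = Qs: 839.75 - 0.25P_b = -38.5 + 1.25P_b, so 878.25 = 1.5P_b and P_b = 585.5.
So P_s = 486.5 and the quantity traded is Q = 839.75 - 0.25(585.5) = 693.375.

P_b = 585.5, P_s = 486.5, Q = 693.375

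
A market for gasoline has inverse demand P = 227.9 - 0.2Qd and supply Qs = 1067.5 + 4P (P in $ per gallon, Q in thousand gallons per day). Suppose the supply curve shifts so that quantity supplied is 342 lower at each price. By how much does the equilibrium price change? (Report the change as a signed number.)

ΔP = 38

Inverting to quantity form: Qd = 1139.5 - 5P.
At equilibrium Qd = Qs, so 1139.5 - 5P = 1067.5 + 4P; collecting terms, 72 = 9P and P* = 8.
From the demand curve, Q* = 1139.5 - 5(8) = 1099.5.
After the shift, supply is Qs = 725.5 + 4P.
Re-solving, 9P = 414 gives P = 46 and Q = 909.5.
ΔP = 46 - 8 = 38.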